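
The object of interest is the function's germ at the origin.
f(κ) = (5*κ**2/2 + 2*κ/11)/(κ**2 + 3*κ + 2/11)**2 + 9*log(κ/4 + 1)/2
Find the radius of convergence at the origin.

Denominator factor (κ**2 + 3*κ + 2/11)^2: discriminant 91/11, real irrational roots -3/2 + (1/22)*sqrt(1001) and -3/2 - (1/22)*sqrt(1001); poles of order 2, moduli 3/2 - (1/22)*sqrt(1001) and 3/2 + (1/22)*sqrt(1001).
Branch term (9/2)*log(1 - κ/(-4)): its argument vanishes at κ = -4, a logarithmic branch point, modulus 4.
The radius of convergence is the smallest modulus among the singular points: 3/2 - (1/22)*sqrt(1001).

The radius of convergence is 3/2 - (1/22)*sqrt(1001).


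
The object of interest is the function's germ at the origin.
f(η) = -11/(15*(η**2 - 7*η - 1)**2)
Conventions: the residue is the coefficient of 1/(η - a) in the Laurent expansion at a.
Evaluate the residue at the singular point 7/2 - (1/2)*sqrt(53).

The factor η**2 - 7*η - 1 splits as (η - a)(η - a') with a = 7/2 - (1/2)*sqrt(53), a' = 7/2 + (1/2)*sqrt(53). At the order-2 pole a set g(η) = (η - a)^2*f(η) = [-11/15] / (η - a')^2.
Order-2 pole: residue = g'(a); g'(7/2 - (1/2)*sqrt(53)) = -(22/42135)*sqrt(53), so the residue is -(22/42135)*sqrt(53).

The residue is -(22/42135)*sqrt(53).


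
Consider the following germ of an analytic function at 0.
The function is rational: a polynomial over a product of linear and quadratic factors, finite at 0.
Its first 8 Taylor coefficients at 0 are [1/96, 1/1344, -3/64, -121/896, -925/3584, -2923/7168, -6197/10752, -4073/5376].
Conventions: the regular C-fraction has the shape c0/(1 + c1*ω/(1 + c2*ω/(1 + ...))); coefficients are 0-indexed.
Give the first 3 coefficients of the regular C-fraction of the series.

The regular C-fraction coefficients are [1/96, -1/14, 883/14].

Taylor coefficients (read off): a_0 = 1/96, a_1 = 1/1344, a_2 = -3/64.
c0 = a_0 = 1/96. Peel one level at a time: if S = 1 + c*ω/S' with S'(0) = 1, then c is the ω-coefficient of S and S' = c*ω/(S - 1).
S_1 = c0/f = 1 + (-1/14)*ω + (883/196)*ω^2 + ...; c1 = -1/14.
S_2 = c1*ω/(S_1 - 1) = 1 + (883/14)*ω + ...; c2 = 883/14.


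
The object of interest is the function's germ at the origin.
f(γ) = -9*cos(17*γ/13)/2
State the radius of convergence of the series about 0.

The factor cos(17*γ/13) is entire and contributes no finite singular point.
The polynomial part has no poles.
No finite singular points: the Taylor series at 0 converges everywhere.

The radius of convergence is infinite.


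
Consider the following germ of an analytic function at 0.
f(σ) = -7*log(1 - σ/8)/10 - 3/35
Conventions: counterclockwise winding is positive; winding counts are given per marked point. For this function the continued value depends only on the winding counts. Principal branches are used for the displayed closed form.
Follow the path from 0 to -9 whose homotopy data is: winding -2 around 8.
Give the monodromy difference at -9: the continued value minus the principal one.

Continued minus principal equals (14/5)*pi*i.

The rational part is single-valued and drops out of the difference; each branch term changes only by its own monodromy.
(-7/10)*log(1 - σ/(8)): each positive loop around 8 adds 2*pi*i to the log, so winding -2 contributes (-7/10)*(-2)*2*pi*i = (14/5)*pi*i.
Summing the contributions at σ = -9 gives (14/5)*pi*i.


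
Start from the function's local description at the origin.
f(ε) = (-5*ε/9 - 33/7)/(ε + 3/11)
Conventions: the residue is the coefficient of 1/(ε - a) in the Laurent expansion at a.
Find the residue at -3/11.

The residue is -1054/231.

At the order-1 pole -3/11 set g(ε) = (ε - (-3/11))*f(ε) = -5*ε/9 - 33/7.
Simple pole: residue = g(a) at a = -3/11, which is -1054/231.


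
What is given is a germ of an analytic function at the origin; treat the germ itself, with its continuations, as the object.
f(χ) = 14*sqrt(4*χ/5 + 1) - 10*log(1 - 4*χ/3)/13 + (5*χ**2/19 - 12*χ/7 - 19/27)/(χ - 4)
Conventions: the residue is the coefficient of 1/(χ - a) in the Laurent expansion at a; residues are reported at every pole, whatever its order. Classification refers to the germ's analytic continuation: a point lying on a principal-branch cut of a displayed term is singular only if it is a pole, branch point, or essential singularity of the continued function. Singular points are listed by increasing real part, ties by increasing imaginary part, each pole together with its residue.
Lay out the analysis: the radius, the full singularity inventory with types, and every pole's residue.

Radius of convergence at 0: 3/4.
At -5/4: an algebraic (square-root) branch point.
At 3/4: a logarithmic branch point.
At 4: a pole of order 1; residue -12031/3591.

Denominator factor (χ - 4): pole of order 1 at 4, modulus 4.
Branch term (-10/13)*log(1 - χ/(3/4)): its argument vanishes at χ = 3/4, a logarithmic branch point, modulus 3/4.
Branch term (14)*sqrt(1 - χ/(-5/4)): its argument vanishes at χ = -5/4, a square-root branch point, modulus 5/4.
The radius of convergence is the smallest modulus among the singular points: 3/4.
The branch terms are analytic at 4 and contribute nothing to the residue; only the rational part matters.
At the order-1 pole 4 set g(χ) = (χ - (4))*(rational part) = 5*χ**2/19 - 12*χ/7 - 19/27.
Simple pole: residue = g(a) at a = 4, which is -12031/3591.
List the singular points by increasing real part (a conjugate pair: the negative imaginary part first).


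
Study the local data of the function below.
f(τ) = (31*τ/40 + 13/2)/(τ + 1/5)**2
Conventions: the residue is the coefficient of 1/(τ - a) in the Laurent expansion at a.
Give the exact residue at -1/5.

At the order-2 pole -1/5 set g(τ) = (τ - (-1/5))^2*f(τ) = 31*τ/40 + 13/2.
Order-2 pole: residue = g'(a); g'(-1/5) = 31/40, so the residue is 31/40.

The residue is 31/40.


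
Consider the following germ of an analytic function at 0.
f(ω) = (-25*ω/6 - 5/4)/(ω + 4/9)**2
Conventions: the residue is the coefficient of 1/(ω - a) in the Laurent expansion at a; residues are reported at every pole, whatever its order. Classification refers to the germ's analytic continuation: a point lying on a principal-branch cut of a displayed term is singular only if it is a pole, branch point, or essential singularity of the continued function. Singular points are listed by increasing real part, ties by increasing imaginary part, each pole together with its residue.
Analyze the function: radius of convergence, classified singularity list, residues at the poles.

Radius of convergence at 0: 4/9.
At -4/9: a pole of order 2; residue -25/6.

Denominator factor (ω + 4/9)^2: pole of order 2 at -4/9, modulus 4/9.
The radius of convergence is the smallest modulus among the singular points: 4/9.
At the order-2 pole -4/9 set g(ω) = (ω - (-4/9))^2*f(ω) = -25*ω/6 - 5/4.
Order-2 pole: residue = g'(a); g'(-4/9) = -25/6, so the residue is -25/6.


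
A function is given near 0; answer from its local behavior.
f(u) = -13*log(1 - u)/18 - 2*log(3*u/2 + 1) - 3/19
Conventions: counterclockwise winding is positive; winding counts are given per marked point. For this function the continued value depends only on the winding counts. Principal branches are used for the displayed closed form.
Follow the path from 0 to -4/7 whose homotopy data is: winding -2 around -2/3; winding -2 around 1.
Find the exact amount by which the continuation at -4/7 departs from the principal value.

The rational part is single-valued and drops out of the difference; each branch term changes only by its own monodromy.
(-2)*log(1 - u/(-2/3)): each positive loop around -2/3 adds 2*pi*i to the log, so winding -2 contributes (-2)*(-2)*2*pi*i = (8)*pi*i.
(-13/18)*log(1 - u/(1)): each positive loop around 1 adds 2*pi*i to the log, so winding -2 contributes (-13/18)*(-2)*2*pi*i = (26/9)*pi*i.
Summing the contributions at u = -4/7 gives (98/9)*pi*i.

Continued minus principal equals (98/9)*pi*i.


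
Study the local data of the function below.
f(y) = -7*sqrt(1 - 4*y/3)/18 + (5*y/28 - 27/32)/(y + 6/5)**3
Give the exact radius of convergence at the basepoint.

The radius of convergence is 3/4.

Denominator factor (y + 6/5)^3: pole of order 3 at -6/5, modulus 6/5.
Branch term (-7/18)*sqrt(1 - y/(3/4)): its argument vanishes at y = 3/4, a square-root branch point, modulus 3/4.
The radius of convergence is the smallest modulus among the singular points: 3/4.


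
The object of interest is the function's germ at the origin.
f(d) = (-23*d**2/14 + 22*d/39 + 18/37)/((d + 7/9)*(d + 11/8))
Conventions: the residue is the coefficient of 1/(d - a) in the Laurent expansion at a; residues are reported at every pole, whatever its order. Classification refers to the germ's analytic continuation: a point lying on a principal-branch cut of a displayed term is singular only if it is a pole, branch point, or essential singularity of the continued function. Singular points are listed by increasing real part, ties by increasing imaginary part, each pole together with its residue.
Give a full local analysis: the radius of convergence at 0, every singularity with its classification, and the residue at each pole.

Radius of convergence at 0: 7/9.
At -11/8: a pole of order 1; residue 13169175/2316496.
At -7/9: a pole of order 1; residue -294884/186147.

Denominator factor (d + 11/8): pole of order 1 at -11/8, modulus 11/8.
Denominator factor (d + 7/9): pole of order 1 at -7/9, modulus 7/9.
The radius of convergence is the smallest modulus among the singular points: 7/9.
At the order-1 pole -11/8 set g(d) = (d - (-11/8))*f(d) = (-23*d**2/14 + 22*d/39 + 18/37)/(d + 7/9).
Simple pole: residue = g(a) at a = -11/8, which is 13169175/2316496.
At the order-1 pole -7/9 set g(d) = (d - (-7/9))*f(d) = (-23*d**2/14 + 22*d/39 + 18/37)/(d + 11/8).
Simple pole: residue = g(a) at a = -7/9, which is -294884/186147.
List the singular points by increasing real part (a conjugate pair: the negative imaginary part first).


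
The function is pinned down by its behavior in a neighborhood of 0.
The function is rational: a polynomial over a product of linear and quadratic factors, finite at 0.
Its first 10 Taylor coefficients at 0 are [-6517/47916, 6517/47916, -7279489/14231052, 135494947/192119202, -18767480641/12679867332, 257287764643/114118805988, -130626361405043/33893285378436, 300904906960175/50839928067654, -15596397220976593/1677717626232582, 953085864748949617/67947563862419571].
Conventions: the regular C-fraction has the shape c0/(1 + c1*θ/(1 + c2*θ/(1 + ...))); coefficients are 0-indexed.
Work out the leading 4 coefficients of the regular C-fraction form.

The regular C-fraction coefficients are [-6517/47916, 1, 820/297, -263429/81180].

Taylor coefficients (read off): a_0 = -6517/47916, a_1 = 6517/47916, a_2 = -7279489/14231052, a_3 = 135494947/192119202.
c0 = a_0 = -6517/47916. Peel one level at a time: if S = 1 + c*θ/S' with S'(0) = 1, then c is the θ-coefficient of S and S' = c*θ/(S - 1).
S_1 = c0/f = 1 + (1)*θ + (-820/297)*θ^2 + ...; c1 = 1.
S_2 = c1*θ/(S_1 - 1) = 1 + (820/297)*θ + (263429/29403)*θ^2 + ...; c2 = 820/297.
S_3 = c2*θ/(S_2 - 1) = 1 + (-263429/81180)*θ + ...; c3 = -263429/81180.


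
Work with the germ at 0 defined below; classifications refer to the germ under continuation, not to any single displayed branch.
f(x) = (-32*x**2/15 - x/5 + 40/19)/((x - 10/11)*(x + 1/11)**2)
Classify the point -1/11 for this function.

The denominator factor x + 1/11 vanishes at -1/11 and appears to the power 2; the numerator there equals 72619/34485, nonzero, and no other factor vanishes.
Hence a pole whose order is the multiplicity, 2.

The point is a pole of order 2.


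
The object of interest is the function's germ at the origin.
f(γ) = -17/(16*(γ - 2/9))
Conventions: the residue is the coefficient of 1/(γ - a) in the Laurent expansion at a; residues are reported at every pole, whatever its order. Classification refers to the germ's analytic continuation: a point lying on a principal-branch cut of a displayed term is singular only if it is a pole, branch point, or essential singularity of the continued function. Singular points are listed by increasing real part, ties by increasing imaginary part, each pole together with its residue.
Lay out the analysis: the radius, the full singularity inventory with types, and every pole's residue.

Denominator factor (γ - 2/9): pole of order 1 at 2/9, modulus 2/9.
The radius of convergence is the smallest modulus among the singular points: 2/9.
At the order-1 pole 2/9 set g(γ) = (γ - (2/9))*f(γ) = -17/16.
Simple pole: residue = g(a) at a = 2/9, which is -17/16.

Radius of convergence at 0: 2/9.
At 2/9: a pole of order 1; residue -17/16.


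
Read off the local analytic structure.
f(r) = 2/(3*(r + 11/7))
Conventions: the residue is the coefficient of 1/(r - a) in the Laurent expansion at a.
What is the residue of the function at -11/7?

The residue is 2/3.

At the order-1 pole -11/7 set g(r) = (r - (-11/7))*f(r) = 2/3.
Simple pole: residue = g(a) at a = -11/7, which is 2/3.


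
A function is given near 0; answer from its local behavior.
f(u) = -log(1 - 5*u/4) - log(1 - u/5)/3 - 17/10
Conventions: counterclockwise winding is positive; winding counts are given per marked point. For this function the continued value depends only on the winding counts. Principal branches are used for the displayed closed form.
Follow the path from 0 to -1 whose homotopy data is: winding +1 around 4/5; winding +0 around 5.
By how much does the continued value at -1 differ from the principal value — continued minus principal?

Continued minus principal equals -(2)*pi*i.

The rational part is single-valued and drops out of the difference; each branch term changes only by its own monodromy.
(-1)*log(1 - u/(4/5)): each positive loop around 4/5 adds 2*pi*i to the log, so winding +1 contributes (-1)*(1)*2*pi*i = -(2)*pi*i.
(-1/3)*log(1 - u/(5)): winding 0 around 5, so this term returns to its principal value, contribution 0.
Summing the contributions at u = -1 gives -(2)*pi*i.


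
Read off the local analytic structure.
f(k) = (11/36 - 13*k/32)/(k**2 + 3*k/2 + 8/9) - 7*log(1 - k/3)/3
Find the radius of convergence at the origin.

The radius of convergence is (2/3)*sqrt(2).

Denominator factor (k**2 + 3*k/2 + 8/9): discriminant -47/36, complex-conjugate roots (-3/4) + ((1/12)*sqrt(47))*i and (-3/4) - ((1/12)*sqrt(47))*i; poles of order 1, moduli (2/3)*sqrt(2) and (2/3)*sqrt(2).
Branch term (-7/3)*log(1 - k/(3)): its argument vanishes at k = 3, a logarithmic branch point, modulus 3.
The radius of convergence is the smallest modulus among the singular points: (2/3)*sqrt(2).


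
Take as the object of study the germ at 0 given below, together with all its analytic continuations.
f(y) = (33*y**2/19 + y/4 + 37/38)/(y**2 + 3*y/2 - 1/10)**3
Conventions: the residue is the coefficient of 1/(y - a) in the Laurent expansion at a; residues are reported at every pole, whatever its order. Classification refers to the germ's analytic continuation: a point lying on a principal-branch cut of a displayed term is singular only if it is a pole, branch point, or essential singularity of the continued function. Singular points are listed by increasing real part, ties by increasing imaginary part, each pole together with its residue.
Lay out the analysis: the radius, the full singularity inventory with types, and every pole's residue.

Denominator factor (y**2 + 3*y/2 - 1/10)^3: discriminant 53/20, real irrational roots -3/4 + (1/20)*sqrt(265) and -3/4 - (1/20)*sqrt(265); poles of order 3, moduli -3/4 + (1/20)*sqrt(265) and 3/4 + (1/20)*sqrt(265).
The radius of convergence is the smallest modulus among the singular points: -3/4 + (1/20)*sqrt(265).
The factor y**2 + 3*y/2 - 1/10 splits as (y - a)(y - a') with a = -3/4 - (1/20)*sqrt(265), a' = -3/4 + (1/20)*sqrt(265). At the order-3 pole a set g(y) = (y - a)^3*f(y) = [33*y**2/19 + y/4 + 37/38] / (y - a')^3.
Order-3 pole: residue = g''(a)/2; g''(-3/4 - (1/20)*sqrt(265)) = -(251640/2828663)*sqrt(265), so the residue is -(125820/2828663)*sqrt(265).
The factor y**2 + 3*y/2 - 1/10 splits as (y - a)(y - a') with a = -3/4 + (1/20)*sqrt(265), a' = -3/4 - (1/20)*sqrt(265). At the order-3 pole a set g(y) = (y - a)^3*f(y) = [33*y**2/19 + y/4 + 37/38] / (y - a')^3.
Order-3 pole: residue = g''(a)/2; g''(-3/4 + (1/20)*sqrt(265)) = (251640/2828663)*sqrt(265), so the residue is (125820/2828663)*sqrt(265).
List the singular points by increasing real part (a conjugate pair: the negative imaginary part first).

Radius of convergence at 0: -3/4 + (1/20)*sqrt(265).
At -3/4 - (1/20)*sqrt(265): a pole of order 3; residue -(125820/2828663)*sqrt(265).
At -3/4 + (1/20)*sqrt(265): a pole of order 3; residue (125820/2828663)*sqrt(265).


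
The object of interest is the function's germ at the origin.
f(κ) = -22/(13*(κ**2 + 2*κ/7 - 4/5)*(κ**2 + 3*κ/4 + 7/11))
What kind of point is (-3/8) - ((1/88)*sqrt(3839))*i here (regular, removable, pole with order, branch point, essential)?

The point is a pole of order 1.

The denominator factor κ**2 + 3*κ/4 + 7/11 vanishes at (-3/8) - ((1/88)*sqrt(3839))*i and appears to the power 1; the numerator there equals -22/13, nonzero, and no other factor vanishes.
Hence a pole whose order is the multiplicity, 1.


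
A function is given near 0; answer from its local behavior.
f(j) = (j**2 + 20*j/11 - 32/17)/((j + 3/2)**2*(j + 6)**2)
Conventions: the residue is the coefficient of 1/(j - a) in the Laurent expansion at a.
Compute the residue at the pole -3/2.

At the order-2 pole -3/2 set g(j) = (j - (-3/2))^2*f(j) = (j**2 + 20*j/11 - 32/17)/(j + 6)**2.
Order-2 pole: residue = g'(a); g'(-3/2) = -896/136323, so the residue is -896/136323.

The residue is -896/136323.


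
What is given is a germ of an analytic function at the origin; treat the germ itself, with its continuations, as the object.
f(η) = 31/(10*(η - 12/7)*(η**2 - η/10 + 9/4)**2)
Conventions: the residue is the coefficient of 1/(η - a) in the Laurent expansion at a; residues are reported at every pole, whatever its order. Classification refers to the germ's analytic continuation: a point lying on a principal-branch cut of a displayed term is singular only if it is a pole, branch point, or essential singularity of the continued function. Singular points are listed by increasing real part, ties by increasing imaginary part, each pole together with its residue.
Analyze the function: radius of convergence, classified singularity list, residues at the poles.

Denominator factor (η**2 - η/10 + 9/4)^2: discriminant -899/100, complex-conjugate roots (1/20) + ((1/20)*sqrt(899))*i and (1/20) - ((1/20)*sqrt(899))*i; poles of order 2, moduli 3/2 and 3/2.
Denominator factor (η - 12/7): pole of order 1 at 12/7, modulus 12/7.
The radius of convergence is the smallest modulus among the singular points: 3/2.
The factor η**2 - η/10 + 9/4 splits as (η - a)(η - a') with a = (1/20) - ((1/20)*sqrt(899))*i, a' = (1/20) + ((1/20)*sqrt(899))*i. At the order-2 pole a set g(η) = (η - a)^2*f(η) = [31/(10*(η - 12/7))] / (η - a')^2.
Order-2 pole: residue = g'(a); g'((1/20) - ((1/20)*sqrt(899))*i) = (-1488620/24176889) - ((3040869020/630315673119)*sqrt(899))*i, so the residue is (-1488620/24176889) - ((3040869020/630315673119)*sqrt(899))*i.
The factor η**2 - η/10 + 9/4 splits as (η - a)(η - a') with a = (1/20) + ((1/20)*sqrt(899))*i, a' = (1/20) - ((1/20)*sqrt(899))*i. At the order-2 pole a set g(η) = (η - a)^2*f(η) = [31/(10*(η - 12/7))] / (η - a')^2.
Order-2 pole: residue = g'(a); g'((1/20) + ((1/20)*sqrt(899))*i) = (-1488620/24176889) + ((3040869020/630315673119)*sqrt(899))*i, so the residue is (-1488620/24176889) + ((3040869020/630315673119)*sqrt(899))*i.
At the order-1 pole 12/7 set g(η) = (η - (12/7))*f(η) = 31/(10*(η**2 - η/10 + 9/4)**2).
Simple pole: residue = g(a) at a = 12/7, which is 2977240/24176889.
List the singular points by increasing real part (a conjugate pair: the negative imaginary part first).

Radius of convergence at 0: 3/2.
At (1/20) - ((1/20)*sqrt(899))*i: a pole of order 2; residue (-1488620/24176889) - ((3040869020/630315673119)*sqrt(899))*i.
At (1/20) + ((1/20)*sqrt(899))*i: a pole of order 2; residue (-1488620/24176889) + ((3040869020/630315673119)*sqrt(899))*i.
At 12/7: a pole of order 1; residue 2977240/24176889.


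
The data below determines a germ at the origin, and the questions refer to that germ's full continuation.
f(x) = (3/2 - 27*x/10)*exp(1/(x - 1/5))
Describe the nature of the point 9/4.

The point is a regular point.

There is no denominator, hence no pole anywhere.
The essential point of exp(1/(x - (1/5))) is 1/5, not 9/4.
So the germ continues analytically to 9/4.


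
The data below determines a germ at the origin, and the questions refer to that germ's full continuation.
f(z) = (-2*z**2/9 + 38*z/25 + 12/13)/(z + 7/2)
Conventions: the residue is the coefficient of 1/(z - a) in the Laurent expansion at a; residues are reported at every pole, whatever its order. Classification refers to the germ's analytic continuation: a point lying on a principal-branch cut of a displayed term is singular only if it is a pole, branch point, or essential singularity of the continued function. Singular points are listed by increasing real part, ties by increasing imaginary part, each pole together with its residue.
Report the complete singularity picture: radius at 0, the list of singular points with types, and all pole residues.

Denominator factor (z + 7/2): pole of order 1 at -7/2, modulus 7/2.
The radius of convergence is the smallest modulus among the singular points: 7/2.
At the order-1 pole -7/2 set g(z) = (z - (-7/2))*f(z) = -2*z**2/9 + 38*z/25 + 12/13.
Simple pole: residue = g(a) at a = -7/2, which is -41647/5850.

Radius of convergence at 0: 7/2.
At -7/2: a pole of order 1; residue -41647/5850.


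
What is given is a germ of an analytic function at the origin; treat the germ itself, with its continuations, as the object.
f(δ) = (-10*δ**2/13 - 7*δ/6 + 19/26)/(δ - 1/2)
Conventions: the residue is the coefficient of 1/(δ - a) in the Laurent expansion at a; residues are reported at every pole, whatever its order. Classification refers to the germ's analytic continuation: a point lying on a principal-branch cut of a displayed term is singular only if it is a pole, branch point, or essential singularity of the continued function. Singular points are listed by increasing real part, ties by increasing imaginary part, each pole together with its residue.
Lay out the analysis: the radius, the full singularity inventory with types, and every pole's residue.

Denominator factor (δ - 1/2): pole of order 1 at 1/2, modulus 1/2.
The radius of convergence is the smallest modulus among the singular points: 1/2.
At the order-1 pole 1/2 set g(δ) = (δ - (1/2))*f(δ) = -10*δ**2/13 - 7*δ/6 + 19/26.
Simple pole: residue = g(a) at a = 1/2, which is -7/156.

Radius of convergence at 0: 1/2.
At 1/2: a pole of order 1; residue -7/156.


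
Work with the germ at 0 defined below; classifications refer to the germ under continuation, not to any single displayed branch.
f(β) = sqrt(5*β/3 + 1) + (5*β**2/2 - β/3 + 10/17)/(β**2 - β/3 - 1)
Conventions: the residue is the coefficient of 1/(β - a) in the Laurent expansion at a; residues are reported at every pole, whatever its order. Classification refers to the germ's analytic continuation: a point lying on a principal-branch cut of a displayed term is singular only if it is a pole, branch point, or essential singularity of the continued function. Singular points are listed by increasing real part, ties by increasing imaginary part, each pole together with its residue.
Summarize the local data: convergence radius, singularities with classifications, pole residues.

Denominator factor (β**2 - β/3 - 1): discriminant 37/9, real irrational roots 1/6 + (1/6)*sqrt(37) and 1/6 - (1/6)*sqrt(37); poles of order 1, moduli 1/6 + (1/6)*sqrt(37) and -1/6 + (1/6)*sqrt(37).
Branch term (1)*sqrt(1 - β/(-3/5)): its argument vanishes at β = -3/5, a square-root branch point, modulus 3/5.
The radius of convergence is the smallest modulus among the singular points: 3/5.
The branch term is analytic at 1/6 - (1/6)*sqrt(37) and contributes nothing to the residue; only the rational part matters.
The factor β**2 - β/3 - 1 splits as (β - a)(β - a') with a = 1/6 - (1/6)*sqrt(37), a' = 1/6 + (1/6)*sqrt(37). At the order-1 pole a set g(β) = (β - a)*(rational part) = [5*β**2/2 - β/3 + 10/17] / (β - a').
Simple pole: residue = g(a) at a = 1/6 - (1/6)*sqrt(37), which is 1/4 - (647/2516)*sqrt(37).
The branch term is analytic at 1/6 + (1/6)*sqrt(37) and contributes nothing to the residue; only the rational part matters.
The factor β**2 - β/3 - 1 splits as (β - a)(β - a') with a = 1/6 + (1/6)*sqrt(37), a' = 1/6 - (1/6)*sqrt(37). At the order-1 pole a set g(β) = (β - a)*(rational part) = [5*β**2/2 - β/3 + 10/17] / (β - a').
Simple pole: residue = g(a) at a = 1/6 + (1/6)*sqrt(37), which is 1/4 + (647/2516)*sqrt(37).
List the singular points by increasing real part (a conjugate pair: the negative imaginary part first).

Radius of convergence at 0: 3/5.
At 1/6 - (1/6)*sqrt(37): a pole of order 1; residue 1/4 - (647/2516)*sqrt(37).
At -3/5: an algebraic (square-root) branch point.
At 1/6 + (1/6)*sqrt(37): a pole of order 1; residue 1/4 + (647/2516)*sqrt(37).


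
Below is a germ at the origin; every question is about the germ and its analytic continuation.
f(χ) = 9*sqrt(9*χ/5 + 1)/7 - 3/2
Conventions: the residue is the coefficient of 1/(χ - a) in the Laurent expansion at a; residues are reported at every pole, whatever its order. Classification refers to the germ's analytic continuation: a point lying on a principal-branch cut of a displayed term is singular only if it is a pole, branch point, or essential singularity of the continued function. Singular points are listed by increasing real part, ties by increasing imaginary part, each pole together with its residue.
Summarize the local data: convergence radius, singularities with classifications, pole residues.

Branch term (9/7)*sqrt(1 - χ/(-5/9)): its argument vanishes at χ = -5/9, a square-root branch point, modulus 5/9.
The radius of convergence is the smallest modulus among the singular points: 5/9.

Radius of convergence at 0: 5/9.
At -5/9: an algebraic (square-root) branch point.


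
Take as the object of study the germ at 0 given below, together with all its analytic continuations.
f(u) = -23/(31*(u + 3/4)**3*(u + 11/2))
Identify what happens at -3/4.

The point is a pole of order 3.

The denominator factor u + 3/4 vanishes at -3/4 and appears to the power 3; the numerator there equals -23/31, nonzero, and no other factor vanishes.
Hence a pole whose order is the multiplicity, 3.


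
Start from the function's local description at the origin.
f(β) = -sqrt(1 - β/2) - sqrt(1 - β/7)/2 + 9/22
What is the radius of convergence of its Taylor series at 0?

The radius of convergence is 2.

Branch term (-1)*sqrt(1 - β/(2)): its argument vanishes at β = 2, a square-root branch point, modulus 2.
Branch term (-1/2)*sqrt(1 - β/(7)): its argument vanishes at β = 7, a square-root branch point, modulus 7.
The radius of convergence is the smallest modulus among the singular points: 2.


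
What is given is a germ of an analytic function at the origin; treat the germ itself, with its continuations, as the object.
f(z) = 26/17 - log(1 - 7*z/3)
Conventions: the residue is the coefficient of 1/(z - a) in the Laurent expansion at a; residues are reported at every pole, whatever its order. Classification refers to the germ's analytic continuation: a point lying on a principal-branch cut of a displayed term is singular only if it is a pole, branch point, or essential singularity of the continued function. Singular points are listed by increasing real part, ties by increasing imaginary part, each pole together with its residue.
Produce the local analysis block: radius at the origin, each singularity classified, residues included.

Branch term (-1)*log(1 - z/(3/7)): its argument vanishes at z = 3/7, a logarithmic branch point, modulus 3/7.
The radius of convergence is the smallest modulus among the singular points: 3/7.

Radius of convergence at 0: 3/7.
At 3/7: a logarithmic branch point.


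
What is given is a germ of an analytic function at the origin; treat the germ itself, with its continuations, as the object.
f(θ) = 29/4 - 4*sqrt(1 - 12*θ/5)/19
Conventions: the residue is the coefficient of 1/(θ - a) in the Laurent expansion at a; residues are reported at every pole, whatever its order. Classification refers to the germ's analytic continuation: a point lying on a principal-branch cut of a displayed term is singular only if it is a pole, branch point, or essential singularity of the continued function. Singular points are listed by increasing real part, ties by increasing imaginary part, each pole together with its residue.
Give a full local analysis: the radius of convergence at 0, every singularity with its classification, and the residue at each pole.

Branch term (-4/19)*sqrt(1 - θ/(5/12)): its argument vanishes at θ = 5/12, a square-root branch point, modulus 5/12.
The radius of convergence is the smallest modulus among the singular points: 5/12.

Radius of convergence at 0: 5/12.
At 5/12: an algebraic (square-root) branch point.


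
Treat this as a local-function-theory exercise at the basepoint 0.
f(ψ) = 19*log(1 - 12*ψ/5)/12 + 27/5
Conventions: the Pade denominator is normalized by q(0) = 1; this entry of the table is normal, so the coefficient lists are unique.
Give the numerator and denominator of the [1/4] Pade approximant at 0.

The Pade approximant has numerator coefficients [27/5, -35958104201/2861030125]; denominator coefficients [1, -929118138/572206025, -170627676/572206025, -657730296/2861030125, -2509795728/14305150625].

Taylor coefficients needed (expand at 0): a_0 = 27/5, a_1 = -19/5, a_2 = -114/25, a_3 = -912/125, a_4 = -8208/625, a_5 = -393984/15625.
Write the denominator as Q(ψ) = 1 + q1*ψ + q2*ψ^2 + q3*ψ^3 + q4*ψ^4. Requiring Q*f - P = O(ψ^6) with deg P <= 1 kills the coefficients of ψ^2..ψ^5 in Q*f:
  ψ^2: a_2 + q1*a_1 + q2*a_0 = 0, i.e. -114/25 + (-19/5)*q1 + (27/5)*q2 = 0.
  ψ^3: a_3 + q1*a_2 + q2*a_1 + q3*a_0 = 0, i.e. -912/125 + (-114/25)*q1 + (-19/5)*q2 + (27/5)*q3 = 0.
  ψ^4: a_4 + q1*a_3 + q2*a_2 + q3*a_1 + q4*a_0 = 0, i.e. -8208/625 + (-912/125)*q1 + (-114/25)*q2 + (-19/5)*q3 + (27/5)*q4 = 0.
  ψ^5: a_5 + q1*a_4 + q2*a_3 + q3*a_2 + q4*a_1 = 0, i.e. -393984/15625 + (-8208/625)*q1 + (-912/125)*q2 + (-114/25)*q3 + (-19/5)*q4 = 0.
Solving this linear system: q1 = -929118138/572206025, q2 = -170627676/572206025, q3 = -657730296/2861030125, q4 = -2509795728/14305150625.
The numerator is Q*f truncated at degree 1: P0 = a_0 = 27/5; P1 = a_1 + q1*a_0 = -35958104201/2861030125.


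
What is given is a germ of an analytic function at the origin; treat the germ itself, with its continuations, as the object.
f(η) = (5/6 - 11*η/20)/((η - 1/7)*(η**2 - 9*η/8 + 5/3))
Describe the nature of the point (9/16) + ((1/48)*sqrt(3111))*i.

The point is a pole of order 1.

The denominator factor η**2 - 9*η/8 + 5/3 vanishes at (9/16) + ((1/48)*sqrt(3111))*i and appears to the power 1; the numerator there equals (503/960) - ((11/960)*sqrt(3111))*i, nonzero, and no other factor vanishes.
Hence a pole whose order is the multiplicity, 1.


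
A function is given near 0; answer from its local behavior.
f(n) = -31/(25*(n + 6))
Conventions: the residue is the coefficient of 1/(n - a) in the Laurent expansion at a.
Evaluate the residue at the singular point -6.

The residue is -31/25.

At the order-1 pole -6 set g(n) = (n - (-6))*f(n) = -31/25.
Simple pole: residue = g(a) at a = -6, which is -31/25.


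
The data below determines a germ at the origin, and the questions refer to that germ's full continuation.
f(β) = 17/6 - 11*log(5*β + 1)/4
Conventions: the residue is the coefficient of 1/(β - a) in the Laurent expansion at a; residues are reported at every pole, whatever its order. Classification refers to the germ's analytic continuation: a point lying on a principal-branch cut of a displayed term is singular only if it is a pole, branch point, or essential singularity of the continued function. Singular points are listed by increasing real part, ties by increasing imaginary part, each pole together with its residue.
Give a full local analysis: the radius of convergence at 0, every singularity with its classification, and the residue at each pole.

Radius of convergence at 0: 1/5.
At -1/5: a logarithmic branch point.

Branch term (-11/4)*log(1 - β/(-1/5)): its argument vanishes at β = -1/5, a logarithmic branch point, modulus 1/5.
The radius of convergence is the smallest modulus among the singular points: 1/5.


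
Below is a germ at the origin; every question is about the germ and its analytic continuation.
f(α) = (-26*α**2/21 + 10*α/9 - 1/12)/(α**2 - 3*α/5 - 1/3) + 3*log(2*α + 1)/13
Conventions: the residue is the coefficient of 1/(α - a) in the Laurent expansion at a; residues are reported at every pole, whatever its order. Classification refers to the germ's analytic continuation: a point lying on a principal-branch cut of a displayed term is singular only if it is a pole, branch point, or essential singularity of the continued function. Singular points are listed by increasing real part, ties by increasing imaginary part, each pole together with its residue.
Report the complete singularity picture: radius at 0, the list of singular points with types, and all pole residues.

Radius of convergence at 0: -3/10 + (1/30)*sqrt(381).
At -1/2: a logarithmic branch point.
At 3/10 - (1/30)*sqrt(381): a pole of order 1; residue 58/315 + (347/22860)*sqrt(381).
At 3/10 + (1/30)*sqrt(381): a pole of order 1; residue 58/315 - (347/22860)*sqrt(381).

Denominator factor (α**2 - 3*α/5 - 1/3): discriminant 127/75, real irrational roots 3/10 + (1/30)*sqrt(381) and 3/10 - (1/30)*sqrt(381); poles of order 1, moduli 3/10 + (1/30)*sqrt(381) and -3/10 + (1/30)*sqrt(381).
Branch term (3/13)*log(1 - α/(-1/2)): its argument vanishes at α = -1/2, a logarithmic branch point, modulus 1/2.
The radius of convergence is the smallest modulus among the singular points: -3/10 + (1/30)*sqrt(381).
The branch term is analytic at 3/10 - (1/30)*sqrt(381) and contributes nothing to the residue; only the rational part matters.
The factor α**2 - 3*α/5 - 1/3 splits as (α - a)(α - a') with a = 3/10 - (1/30)*sqrt(381), a' = 3/10 + (1/30)*sqrt(381). At the order-1 pole a set g(α) = (α - a)*(rational part) = [-26*α**2/21 + 10*α/9 - 1/12] / (α - a').
Simple pole: residue = g(a) at a = 3/10 - (1/30)*sqrt(381), which is 58/315 + (347/22860)*sqrt(381).
The branch term is analytic at 3/10 + (1/30)*sqrt(381) and contributes nothing to the residue; only the rational part matters.
The factor α**2 - 3*α/5 - 1/3 splits as (α - a)(α - a') with a = 3/10 + (1/30)*sqrt(381), a' = 3/10 - (1/30)*sqrt(381). At the order-1 pole a set g(α) = (α - a)*(rational part) = [-26*α**2/21 + 10*α/9 - 1/12] / (α - a').
Simple pole: residue = g(a) at a = 3/10 + (1/30)*sqrt(381), which is 58/315 - (347/22860)*sqrt(381).
List the singular points by increasing real part (a conjugate pair: the negative imaginary part first).


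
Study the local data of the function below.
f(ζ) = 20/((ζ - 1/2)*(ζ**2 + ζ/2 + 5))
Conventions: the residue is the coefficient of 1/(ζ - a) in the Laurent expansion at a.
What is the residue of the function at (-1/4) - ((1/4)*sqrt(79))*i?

The factor ζ**2 + ζ/2 + 5 splits as (ζ - a)(ζ - a') with a = (-1/4) - ((1/4)*sqrt(79))*i, a' = (-1/4) + ((1/4)*sqrt(79))*i. At the order-1 pole a set g(ζ) = (ζ - a)*f(ζ) = [20/(ζ - 1/2)] / (ζ - a').
Simple pole: residue = g(a) at a = (-1/4) - ((1/4)*sqrt(79))*i, which is (-20/11) - ((60/869)*sqrt(79))*i.

The residue is (-20/11) - ((60/869)*sqrt(79))*i.


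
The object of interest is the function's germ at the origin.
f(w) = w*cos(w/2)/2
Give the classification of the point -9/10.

The point is a regular point.

There is no denominator, hence no pole anywhere.
The factor cos(w/2) is entire.
So the germ continues analytically to -9/10.


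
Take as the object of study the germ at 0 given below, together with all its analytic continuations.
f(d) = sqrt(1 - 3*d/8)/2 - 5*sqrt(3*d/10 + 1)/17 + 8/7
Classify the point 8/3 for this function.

The term (1/2)*sqrt(1 - d/(8/3)) has argument 1 - 8/3/(8/3) = 0 at 8/3: a square-root (algebraic, two-sheeted) branch point; the remaining terms are analytic or single-valued there.

The point is an algebraic (square-root) branch point.


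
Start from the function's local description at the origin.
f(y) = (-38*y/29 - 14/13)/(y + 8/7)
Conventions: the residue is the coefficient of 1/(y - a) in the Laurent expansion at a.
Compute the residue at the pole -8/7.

The residue is 1110/2639.

At the order-1 pole -8/7 set g(y) = (y - (-8/7))*f(y) = -38*y/29 - 14/13.
Simple pole: residue = g(a) at a = -8/7, which is 1110/2639.


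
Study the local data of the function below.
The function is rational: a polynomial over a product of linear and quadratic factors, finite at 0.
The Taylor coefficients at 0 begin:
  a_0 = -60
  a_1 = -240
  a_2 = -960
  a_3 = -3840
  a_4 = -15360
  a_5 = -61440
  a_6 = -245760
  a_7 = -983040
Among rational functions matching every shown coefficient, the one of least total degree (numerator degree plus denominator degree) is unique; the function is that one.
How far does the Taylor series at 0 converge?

No rational of total degree below 1 reproduces all 8 coefficients; solving the [0/1] Pade equations on them gives f(λ) = 15/(λ - 1/4), whose expansion matches every shown term.
Denominator factor (λ - 1/4): pole of order 1 at 1/4, modulus 1/4.
The radius of convergence is the smallest modulus among the singular points: 1/4.

The radius of convergence is 1/4.


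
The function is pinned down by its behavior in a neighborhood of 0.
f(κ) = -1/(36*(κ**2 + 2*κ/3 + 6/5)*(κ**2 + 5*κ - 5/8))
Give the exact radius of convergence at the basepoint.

Denominator factor (κ**2 + 2*κ/3 + 6/5): discriminant -196/45, complex-conjugate roots (-1/3) + ((7/15)*sqrt(5))*i and (-1/3) - ((7/15)*sqrt(5))*i; poles of order 1, moduli (1/5)*sqrt(30) and (1/5)*sqrt(30).
Denominator factor (κ**2 + 5*κ - 5/8): discriminant 55/2, real irrational roots -5/2 + (1/4)*sqrt(110) and -5/2 - (1/4)*sqrt(110); poles of order 1, moduli -5/2 + (1/4)*sqrt(110) and 5/2 + (1/4)*sqrt(110).
The radius of convergence is the smallest modulus among the singular points: -5/2 + (1/4)*sqrt(110).

The radius of convergence is -5/2 + (1/4)*sqrt(110).


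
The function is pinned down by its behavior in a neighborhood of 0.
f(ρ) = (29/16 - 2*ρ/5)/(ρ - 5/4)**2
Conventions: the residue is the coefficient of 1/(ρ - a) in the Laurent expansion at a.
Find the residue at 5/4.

The residue is -2/5.

At the order-2 pole 5/4 set g(ρ) = (ρ - (5/4))^2*f(ρ) = 29/16 - 2*ρ/5.
Order-2 pole: residue = g'(a); g'(5/4) = -2/5, so the residue is -2/5.


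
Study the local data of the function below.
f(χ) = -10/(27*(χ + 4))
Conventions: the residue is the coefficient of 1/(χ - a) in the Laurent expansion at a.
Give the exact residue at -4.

At the order-1 pole -4 set g(χ) = (χ - (-4))*f(χ) = -10/27.
Simple pole: residue = g(a) at a = -4, which is -10/27.

The residue is -10/27.


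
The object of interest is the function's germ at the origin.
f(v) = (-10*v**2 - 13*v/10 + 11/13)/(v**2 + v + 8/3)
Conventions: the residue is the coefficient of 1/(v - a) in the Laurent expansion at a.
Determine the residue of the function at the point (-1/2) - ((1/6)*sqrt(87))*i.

The residue is (87/20) + ((623/780)*sqrt(87))*i.

The factor v**2 + v + 8/3 splits as (v - a)(v - a') with a = (-1/2) - ((1/6)*sqrt(87))*i, a' = (-1/2) + ((1/6)*sqrt(87))*i. At the order-1 pole a set g(v) = (v - a)*f(v) = [-10*v**2 - 13*v/10 + 11/13] / (v - a').
Simple pole: residue = g(a) at a = (-1/2) - ((1/6)*sqrt(87))*i, which is (87/20) + ((623/780)*sqrt(87))*i.


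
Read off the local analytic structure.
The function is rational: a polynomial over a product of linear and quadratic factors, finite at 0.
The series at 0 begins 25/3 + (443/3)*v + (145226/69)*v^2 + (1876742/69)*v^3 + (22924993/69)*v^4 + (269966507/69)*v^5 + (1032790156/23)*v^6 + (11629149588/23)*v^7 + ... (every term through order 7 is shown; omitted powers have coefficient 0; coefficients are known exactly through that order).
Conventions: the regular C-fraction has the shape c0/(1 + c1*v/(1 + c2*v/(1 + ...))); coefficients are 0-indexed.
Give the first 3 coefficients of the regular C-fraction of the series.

Taylor coefficients (read off): a_0 = 25/3, a_1 = 443/3, a_2 = 145226/69.
c0 = a_0 = 25/3. Peel one level at a time: if S = 1 + c*v/S' with S'(0) = 1, then c is the v-coefficient of S and S' = c*v/(S - 1).
S_1 = c0/f = 1 + (-443/25)*v + (883077/14375)*v^2 + ...; c1 = -443/25.
S_2 = c1*v/(S_1 - 1) = 1 + (883077/254725)*v + ...; c2 = 883077/254725.

The regular C-fraction coefficients are [25/3, -443/25, 883077/254725].
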